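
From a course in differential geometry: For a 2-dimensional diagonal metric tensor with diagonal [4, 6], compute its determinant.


For a diagonal metric, the determinant is the product of diagonal entries.
Diagonal entries: 4, 6
det(g) = 4 * 6 = 24

24


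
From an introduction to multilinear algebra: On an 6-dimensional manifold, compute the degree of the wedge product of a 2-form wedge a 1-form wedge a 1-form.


The degree of a wedge product is the sum of the degrees of the individual forms.
Degrees: 2, 1, 1
Total degree = 2 + 1 + 1 = 4

4


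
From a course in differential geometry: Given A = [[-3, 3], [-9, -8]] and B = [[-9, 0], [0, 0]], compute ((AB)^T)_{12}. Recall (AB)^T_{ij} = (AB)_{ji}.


(AB)^T_{ij} = (AB)_{ji} = sum_k A_{jk} B_{ki}.
For i=1, j=2 we need (AB)_{21}:
A_{21} * B_{11} = -9 * -9 = 81
A_{22} * B_{21} = -8 * 0 = 0
Sum = 81 + 0 = 81

81


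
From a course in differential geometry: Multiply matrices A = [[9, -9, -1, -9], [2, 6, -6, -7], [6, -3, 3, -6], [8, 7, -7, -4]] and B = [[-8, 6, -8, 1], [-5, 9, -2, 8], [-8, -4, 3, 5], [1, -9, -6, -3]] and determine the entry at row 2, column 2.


(AB)_{ij} = sum_k A_{ik} B_{kj}.
For i=2, j=2:
A_{21} * B_{12} = 2 * 6 = 12
A_{22} * B_{22} = 6 * 9 = 54
A_{23} * B_{32} = -6 * -4 = 24
A_{24} * B_{42} = -7 * -9 = 63
Sum = 12 + 54 + 24 + 63 = 153

153


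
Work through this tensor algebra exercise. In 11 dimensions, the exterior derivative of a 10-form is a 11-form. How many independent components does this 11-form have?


The exterior derivative of a p-form is a (p+1)-form.
Its number of independent components is C(n, p+1).
n = 11, p+1 = 11
C(11, 11) = 1

1


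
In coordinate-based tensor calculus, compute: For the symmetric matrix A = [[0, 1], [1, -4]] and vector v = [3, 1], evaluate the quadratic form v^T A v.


First compute Av:
(Av)_1 = 0*3 + 1*1 = 1
(Av)_2 = 1*3 + -4*1 = -1
Av = [1, -1]
Then v^T (Av) = 3*1 + 1*-1
= 3 + -1 = 2

2


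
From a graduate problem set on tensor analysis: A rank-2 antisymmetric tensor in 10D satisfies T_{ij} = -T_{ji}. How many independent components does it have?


An antisymmetric rank-2 tensor satisfies A_{ij} = -A_{ji}, so diagonal entries are zero.
The independent components are the upper-triangular entries: C(n, 2) = n(n-1)/2.
n = 10
C(10, 2) = 10 * 9 / 2 = 90 / 2 = 45

45


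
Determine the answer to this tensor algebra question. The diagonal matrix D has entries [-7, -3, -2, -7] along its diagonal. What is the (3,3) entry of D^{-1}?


For a diagonal matrix, the inverse has entries (D^{-1})_{ii} = 1/d_{ii}.
The diagonal entries are: d_{11} = -7, d_{22} = -3, d_{33} = -2, d_{44} = -7
We need (D^{-1})_{33} = 1/d_{33} = 1/-2 = -1/2

-1/2


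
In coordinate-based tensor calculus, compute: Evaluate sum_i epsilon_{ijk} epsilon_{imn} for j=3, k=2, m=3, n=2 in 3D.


Using the identity: epsilon_{ijk} epsilon_{imn} = delta_{jm} delta_{kn} - delta_{jn} delta_{km}.
delta_{33} = 1
delta_{22} = 1
delta_{32} = 0
delta_{23} = 0
Result = 1 * 1 - 0 * 0 = 1 - 0 = 1

1


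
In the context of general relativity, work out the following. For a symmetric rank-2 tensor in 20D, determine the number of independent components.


A symmetric rank-2 tensor in d dimensions has d(d+1)/2 independent components.
d = 20
d(d+1)/2 = 20 * 21 / 2 = 420 / 2 = 210

210


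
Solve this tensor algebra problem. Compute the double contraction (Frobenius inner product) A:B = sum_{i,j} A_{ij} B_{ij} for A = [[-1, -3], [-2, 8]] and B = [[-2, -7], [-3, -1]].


A:B = sum over all i,j of A_{ij} * B_{ij}.
Row 1: -1*-2=2, -3*-7=21 => row sum = 23
Row 2: -2*-3=6, 8*-1=-8 => row sum = -2
Total = 23 + -2 = 21

21


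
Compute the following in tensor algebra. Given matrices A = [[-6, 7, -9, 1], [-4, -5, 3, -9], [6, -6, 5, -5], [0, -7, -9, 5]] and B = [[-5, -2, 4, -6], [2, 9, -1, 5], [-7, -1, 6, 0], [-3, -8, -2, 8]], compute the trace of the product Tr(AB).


Tr(AB) = sum_i (AB)_{ii} where (AB)_{ii} = sum_k A_{ik} B_{ki}.
(AB)_{11} = -6*-5 + 7*2 + -9*-7 + 1*-3 = 104
(AB)_{22} = -4*-2 + -5*9 + 3*-1 + -9*-8 = 32
(AB)_{33} = 6*4 + -6*-1 + 5*6 + -5*-2 = 70
(AB)_{44} = 0*-6 + -7*5 + -9*0 + 5*8 = 5
Tr(AB) = 104 + 32 + 70 + 5 = 211

211


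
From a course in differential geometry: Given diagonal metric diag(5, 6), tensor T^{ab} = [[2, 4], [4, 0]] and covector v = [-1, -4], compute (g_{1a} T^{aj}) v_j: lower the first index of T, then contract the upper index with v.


Step 1: lower the first index. For a diagonal metric, g_{ia} T^{aj} = g_{ii} T^{ij} (no sum on i).
g_{11} = 5
S_1{}^1 = 5 * T^{11} = 5 * 2 = 10
S_1{}^2 = 5 * T^{12} = 5 * 4 = 20
Step 2: contract S_1{}^j with v_j.
S_1{}^1 * v_1 = 10 * -1 = -10
S_1{}^2 * v_2 = 20 * -4 = -80
Result = -10 + -80 = -90

-90


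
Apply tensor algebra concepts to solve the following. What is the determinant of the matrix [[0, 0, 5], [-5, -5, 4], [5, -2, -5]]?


Expanding along the first row, det(A) = a11*M_11 - a12*M_12 + a13*M_13, where M_1j is the (1,j) minor.
Minor M_11 = -5*-5 - 4*-2 = 33
Minor M_12 = -5*-5 - 4*5 = 5
Minor M_13 = -5*-2 - -5*5 = 35
det = 0*(33) - 0*(5) + 5*(35)
    = 0 - 0 + 175
    = 175

175


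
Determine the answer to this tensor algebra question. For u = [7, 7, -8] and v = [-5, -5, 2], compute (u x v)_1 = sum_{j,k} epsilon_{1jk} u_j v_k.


(u x v)_1 = sum_{j,k} epsilon_{1jk} u_j v_k. Only permutations of (1,2,3) contribute; the two non-zero terms are:
eps_{123} u_2 v_3 = 1 * 7 * 2 = 14
eps_{132} u_3 v_2 = -1 * -8 * -5 = -40
(u x v)_1 = -26

-26


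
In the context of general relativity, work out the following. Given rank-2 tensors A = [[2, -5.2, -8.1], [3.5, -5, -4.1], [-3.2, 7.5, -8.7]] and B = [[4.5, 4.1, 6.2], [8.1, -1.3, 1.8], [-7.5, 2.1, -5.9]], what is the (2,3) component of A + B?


Tensor addition is component-wise: (A + B)_{ij} = A_{ij} + B_{ij}.
A_{23} = -4.1
B_{23} = 1.8
(A + B)_{23} = -4.1 + 1.8 = -2.3

-2.3


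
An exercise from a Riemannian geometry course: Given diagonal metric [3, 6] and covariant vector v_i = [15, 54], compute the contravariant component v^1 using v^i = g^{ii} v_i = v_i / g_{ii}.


To raise an index with a diagonal metric: v^i = v_i / g_{ii}.
For index 1: v_1 = 15, g_{11} = 3
v^1 = 15 / 3 = 5

5


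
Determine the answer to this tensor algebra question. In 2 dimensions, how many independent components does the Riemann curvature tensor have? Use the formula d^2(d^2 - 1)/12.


The Riemann tensor in d dimensions has d^2(d^2 - 1)/12 independent components.
d = 2, so d^2 = 4
d^2 - 1 = 3
d^2(d^2 - 1) = 4 * 3 = 12
Divide by 12: 12 / 12 = 1

1


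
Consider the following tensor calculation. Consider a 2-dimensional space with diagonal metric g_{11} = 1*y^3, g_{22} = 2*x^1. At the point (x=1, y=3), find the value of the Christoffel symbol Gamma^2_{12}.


For a diagonal metric, Gamma^k_{ij} = (1/2) g^{kk} (dg_{ik}/dx_j + dg_{jk}/dx_i - dg_{ij}/dx_k).
The metric is diagonal, so g_{ab} = 0 for a != b.
At the given point: g_{11} = 27, g_{22} = 2
g^{22} = 1/2
dg_{12}/dx_2 = 0 (off-diagonal)
dg_{22}/dx_1 = dg_{22}/dx_1 = 2
dg_{12}/dx_2 = 0 (off-diagonal)
Numerator = 0 + 2 - 0 = 2
Gamma^2_{12} = 2 / (2 * 2) = 1/2

1/2


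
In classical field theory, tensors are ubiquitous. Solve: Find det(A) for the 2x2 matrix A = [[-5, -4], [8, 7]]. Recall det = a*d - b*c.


For a 2x2 matrix [[a, b], [c, d]], det = a*d - b*c.
a = -5, b = -4, c = 8, d = 7
a*d = -5 * 7 = -35
b*c = -4 * 8 = -32
det = -35 - -32 = -3

-3


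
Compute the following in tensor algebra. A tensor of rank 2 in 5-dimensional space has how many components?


The number of components of a rank-r tensor in d dimensions is d^r.
Here d = 5 and r = 2.
5^2 = 25

25


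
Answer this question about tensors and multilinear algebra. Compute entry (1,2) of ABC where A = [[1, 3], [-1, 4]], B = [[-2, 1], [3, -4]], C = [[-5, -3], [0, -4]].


(ABC)_{12} = sum_m (AB)_{1m} C_{m2}. First compute row 1 of AB.
(AB)_{11} = 1*-2 + 3*3 = 7
(AB)_{12} = 1*1 + 3*-4 = -11
Now contract with column 2 of C:
(AB)_{11} * C_{12} = 7 * -3 = -21
(AB)_{12} * C_{22} = -11 * -4 = 44
(ABC)_{12} = -21 + 44 = 23

23


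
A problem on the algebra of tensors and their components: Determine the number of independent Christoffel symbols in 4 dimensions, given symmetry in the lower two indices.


Christoffel symbols Gamma^k_{ij} are symmetric in i,j, so there are d * d(d+1)/2 independent symbols.
d = 4
d(d+1)/2 = 4 * 5 / 2 = 10
Total = 4 * 10 = 40

40


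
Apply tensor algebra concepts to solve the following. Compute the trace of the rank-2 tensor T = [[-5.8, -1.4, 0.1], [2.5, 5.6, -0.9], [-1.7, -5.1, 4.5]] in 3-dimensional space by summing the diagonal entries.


The contraction (trace) of a rank-2 tensor is the sum of its diagonal elements.
Diagonal entries: A[1,1] = -5.8, A[2,2] = 5.6, A[3,3] = 4.5
Tr(A) = -5.8 + 5.6 + 4.5 = 4.3

4.3


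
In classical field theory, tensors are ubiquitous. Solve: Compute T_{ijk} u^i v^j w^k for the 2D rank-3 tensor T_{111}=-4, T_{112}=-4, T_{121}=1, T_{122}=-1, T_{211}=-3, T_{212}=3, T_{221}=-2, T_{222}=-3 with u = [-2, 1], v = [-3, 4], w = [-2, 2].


S = sum over i,j,k of T_{ijk} u_i v_j w_k. Expanding all 8 terms:
T_{111}*u_1*v_1*w_1 = -4*-2*-3*-2 = 48  (running total: 48)
T_{112}*u_1*v_1*w_2 = -4*-2*-3*2 = -48  (running total: 0)
T_{121}*u_1*v_2*w_1 = 1*-2*4*-2 = 16  (running total: 16)
T_{122}*u_1*v_2*w_2 = -1*-2*4*2 = 16  (running total: 32)
T_{211}*u_2*v_1*w_1 = -3*1*-3*-2 = -18  (running total: 14)
T_{212}*u_2*v_1*w_2 = 3*1*-3*2 = -18  (running total: -4)
T_{221}*u_2*v_2*w_1 = -2*1*4*-2 = 16  (running total: 12)
T_{222}*u_2*v_2*w_2 = -3*1*4*2 = -24  (running total: -12)
S = -12

-12


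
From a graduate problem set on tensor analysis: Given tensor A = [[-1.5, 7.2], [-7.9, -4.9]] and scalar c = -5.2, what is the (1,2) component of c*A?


Scalar multiplication: (cA)_{ij} = c * A_{ij}.
c = -5.2
A_{12} = 7.2
(cA)_{12} = -5.2 * 7.2 = -37.44

-37.44


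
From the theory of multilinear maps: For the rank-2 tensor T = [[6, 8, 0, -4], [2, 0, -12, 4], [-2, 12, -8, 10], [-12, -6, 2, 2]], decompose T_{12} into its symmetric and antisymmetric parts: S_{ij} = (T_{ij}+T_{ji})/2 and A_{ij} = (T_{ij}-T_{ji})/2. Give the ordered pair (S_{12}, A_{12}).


T_{12} = 8
T_{21} = 2
S_{12} = (8 + 2)/2 = 10/2 = 5
A_{12} = (8 - 2)/2 = 6/2 = 3
Check: S + A = 5 + 3 = 8 = T_{12}.

(5, 3)


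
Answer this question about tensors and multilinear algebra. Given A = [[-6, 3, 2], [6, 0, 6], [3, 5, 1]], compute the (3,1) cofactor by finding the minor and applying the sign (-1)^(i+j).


To find cofactor C_{31}, delete row 3 and column 1.
The resulting 2x2 submatrix is: [[3, 2], [0, 6]]
Minor M_{31} = 3*6 - 2*0
  = 18 - 0 = 18
Sign = (-1)^(3+1) = (-1)^4 = 1
Cofactor C_{31} = 1 * 18 = 18

18


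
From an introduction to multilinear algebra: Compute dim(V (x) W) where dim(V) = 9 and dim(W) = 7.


The dimension of a tensor product is the product of dimensions.
dim(V) = 9, dim(W) = 7
dim(V (x) W) = 9 * 7 = 63

63


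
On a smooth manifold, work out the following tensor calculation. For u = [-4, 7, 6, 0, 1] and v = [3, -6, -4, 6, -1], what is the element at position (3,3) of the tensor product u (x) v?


The outer product entry T_{ij} = u_i * v_j.
We need i=3, j=3.
u_3 = 6, v_3 = -4
T_{3,3} = 6 * -4 = -24

-24


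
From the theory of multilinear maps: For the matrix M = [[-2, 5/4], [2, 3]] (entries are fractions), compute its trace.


The trace is the sum of diagonal entries.
Diagonal: M[1,1] = -2, M[2,2] = 3
Tr(M) = -2 + 3
Computing step by step:
After adding M[1,1]: -2
After adding M[2,2]: 1
Tr(M) = 1

1


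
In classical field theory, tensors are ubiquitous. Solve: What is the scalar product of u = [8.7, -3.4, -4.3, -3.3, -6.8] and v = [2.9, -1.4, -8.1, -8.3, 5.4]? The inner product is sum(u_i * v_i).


The inner product u . v = sum of u_i * v_i.
Term-by-term: 8.7 * 2.9, -3.4 * -1.4, -4.3 * -8.1, -3.3 * -8.3, -6.8 * 5.4
Products: 25.23, 4.76, 34.83, 27.39, -36.72
Sum = 25.23 + 4.76 + 34.83 + 27.39 + -36.72 = 55.49

55.49


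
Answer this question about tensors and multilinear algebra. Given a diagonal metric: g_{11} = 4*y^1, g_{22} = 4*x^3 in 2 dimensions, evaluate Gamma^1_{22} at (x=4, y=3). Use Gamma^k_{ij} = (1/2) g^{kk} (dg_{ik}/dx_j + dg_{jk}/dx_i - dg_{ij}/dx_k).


For a diagonal metric, Gamma^k_{ij} = (1/2) g^{kk} (dg_{ik}/dx_j + dg_{jk}/dx_i - dg_{ij}/dx_k).
The metric is diagonal, so g_{ab} = 0 for a != b.
At the given point: g_{11} = 12, g_{22} = 256
g^{11} = 1/12
dg_{21}/dx_2 = 0 (off-diagonal)
dg_{21}/dx_2 = 0 (off-diagonal)
dg_{22}/dx_1 = dg_{22}/dx_1 = 192
Numerator = 0 + 0 - 192 = -192
Gamma^1_{22} = -192 / (2 * 12) = -8

-8


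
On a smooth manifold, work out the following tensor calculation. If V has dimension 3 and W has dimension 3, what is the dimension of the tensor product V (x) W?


The dimension of a tensor product is the product of dimensions.
dim(V) = 3, dim(W) = 3
dim(V (x) W) = 3 * 3 = 9

9


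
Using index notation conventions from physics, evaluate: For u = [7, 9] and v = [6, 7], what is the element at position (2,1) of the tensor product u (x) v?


The outer product entry T_{ij} = u_i * v_j.
We need i=2, j=1.
u_2 = 9, v_1 = 6
T_{2,1} = 9 * 6 = 54

54


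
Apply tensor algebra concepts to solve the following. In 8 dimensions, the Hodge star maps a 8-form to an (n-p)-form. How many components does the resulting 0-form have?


The Hodge dual of a p-form on an n-dimensional manifold is an (n-p)-form.
n = 8, p = 8, so dual degree = 8 - 8 = 0
The number of components is C(n, n-p) = C(8, 0) = 1

1


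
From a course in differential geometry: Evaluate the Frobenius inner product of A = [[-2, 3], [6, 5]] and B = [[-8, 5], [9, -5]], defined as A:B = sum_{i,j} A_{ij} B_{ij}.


A:B = sum over all i,j of A_{ij} * B_{ij}.
Row 1: -2*-8=16, 3*5=15 => row sum = 31
Row 2: 6*9=54, 5*-5=-25 => row sum = 29
Total = 31 + 29 = 60

60


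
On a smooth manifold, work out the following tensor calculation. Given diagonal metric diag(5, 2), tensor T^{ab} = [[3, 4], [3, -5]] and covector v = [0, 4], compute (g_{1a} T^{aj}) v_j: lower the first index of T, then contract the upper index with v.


Step 1: lower the first index. For a diagonal metric, g_{ia} T^{aj} = g_{ii} T^{ij} (no sum on i).
g_{11} = 5
S_1{}^1 = 5 * T^{11} = 5 * 3 = 15
S_1{}^2 = 5 * T^{12} = 5 * 4 = 20
Step 2: contract S_1{}^j with v_j.
S_1{}^1 * v_1 = 15 * 0 = 0
S_1{}^2 * v_2 = 20 * 4 = 80
Result = 0 + 80 = 80

80


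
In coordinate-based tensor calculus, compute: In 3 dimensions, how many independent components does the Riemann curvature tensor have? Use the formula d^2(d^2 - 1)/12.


The Riemann tensor in d dimensions has d^2(d^2 - 1)/12 independent components.
d = 3, so d^2 = 9
d^2 - 1 = 8
d^2(d^2 - 1) = 9 * 8 = 72
Divide by 12: 72 / 12 = 6

6


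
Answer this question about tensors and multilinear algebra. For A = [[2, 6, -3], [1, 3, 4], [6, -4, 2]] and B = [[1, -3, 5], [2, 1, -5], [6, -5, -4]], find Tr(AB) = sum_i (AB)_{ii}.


Tr(AB) = sum_i (AB)_{ii} where (AB)_{ii} = sum_k A_{ik} B_{ki}.
(AB)_{11} = 2*1 + 6*2 + -3*6 = -4
(AB)_{22} = 1*-3 + 3*1 + 4*-5 = -20
(AB)_{33} = 6*5 + -4*-5 + 2*-4 = 42
Tr(AB) = -4 + -20 + 42 = 18

18


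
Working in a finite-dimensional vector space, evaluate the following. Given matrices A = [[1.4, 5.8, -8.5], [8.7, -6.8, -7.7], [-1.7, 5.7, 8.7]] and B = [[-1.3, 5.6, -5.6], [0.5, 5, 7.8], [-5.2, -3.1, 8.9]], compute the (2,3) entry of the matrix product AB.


(AB)_{ij} = sum_k A_{ik} B_{kj}.
For i=2, j=3:
A_{21} * B_{13} = 8.7 * -5.6 = -48.72
A_{22} * B_{23} = -6.8 * 7.8 = -53.04
A_{23} * B_{33} = -7.7 * 8.9 = -68.53
Sum = -48.72 + -53.04 + -68.53 = -170.29

-170.29


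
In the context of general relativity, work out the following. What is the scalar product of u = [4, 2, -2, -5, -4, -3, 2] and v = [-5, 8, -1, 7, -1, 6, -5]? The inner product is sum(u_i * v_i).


The inner product u . v = sum of u_i * v_i.
Term-by-term: 4 * -5, 2 * 8, -2 * -1, -5 * 7, -4 * -1, -3 * 6, 2 * -5
Products: -20, 16, 2, -35, 4, -18, -10
Sum = -20 + 16 + 2 + -35 + 4 + -18 + -10 = -61

-61


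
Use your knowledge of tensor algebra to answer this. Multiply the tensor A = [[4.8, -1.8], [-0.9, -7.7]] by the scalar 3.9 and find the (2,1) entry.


Scalar multiplication: (cA)_{ij} = c * A_{ij}.
c = 3.9
A_{21} = -0.9
(cA)_{21} = 3.9 * -0.9 = -3.51

-3.51


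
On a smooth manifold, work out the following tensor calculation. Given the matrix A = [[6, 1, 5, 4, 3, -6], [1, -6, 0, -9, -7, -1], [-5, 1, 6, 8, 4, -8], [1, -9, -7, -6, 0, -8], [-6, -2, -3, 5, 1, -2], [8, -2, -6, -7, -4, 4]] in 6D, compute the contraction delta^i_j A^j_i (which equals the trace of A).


The contraction (trace) of a rank-2 tensor is the sum of its diagonal elements.
Diagonal entries: A[1,1] = 6, A[2,2] = -6, A[3,3] = 6, A[4,4] = -6, A[5,5] = 1, A[6,6] = 4
Tr(A) = 6 + -6 + 6 + -6 + 1 + 4 = 5

5


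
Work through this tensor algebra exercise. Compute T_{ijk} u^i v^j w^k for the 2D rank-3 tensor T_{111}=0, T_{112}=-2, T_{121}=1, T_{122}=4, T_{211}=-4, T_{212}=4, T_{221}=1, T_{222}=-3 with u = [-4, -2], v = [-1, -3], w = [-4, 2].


S = sum over i,j,k of T_{ijk} u_i v_j w_k. Expanding all 8 terms:
T_{111}*u_1*v_1*w_1 = 0*-4*-1*-4 = 0  (running total: 0)
T_{112}*u_1*v_1*w_2 = -2*-4*-1*2 = -16  (running total: -16)
T_{121}*u_1*v_2*w_1 = 1*-4*-3*-4 = -48  (running total: -64)
T_{122}*u_1*v_2*w_2 = 4*-4*-3*2 = 96  (running total: 32)
T_{211}*u_2*v_1*w_1 = -4*-2*-1*-4 = 32  (running total: 64)
T_{212}*u_2*v_1*w_2 = 4*-2*-1*2 = 16  (running total: 80)
T_{221}*u_2*v_2*w_1 = 1*-2*-3*-4 = -24  (running total: 56)
T_{222}*u_2*v_2*w_2 = -3*-2*-3*2 = -36  (running total: 20)
S = 20

20


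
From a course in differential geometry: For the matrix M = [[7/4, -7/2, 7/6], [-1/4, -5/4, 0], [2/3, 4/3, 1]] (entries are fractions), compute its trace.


The trace is the sum of diagonal entries.
Diagonal: M[1,1] = 7/4, M[2,2] = -5/4, M[3,3] = 1
Tr(M) = 7/4 + -5/4 + 1
Computing step by step:
After adding M[1,1]: 7/4
After adding M[2,2]: 1/2
After adding M[3,3]: 3/2
Tr(M) = 3/2

3/2


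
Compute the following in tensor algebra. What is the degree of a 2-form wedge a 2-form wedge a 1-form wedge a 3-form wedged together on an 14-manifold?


The degree of a wedge product is the sum of the degrees of the individual forms.
Degrees: 2, 2, 1, 3
Total degree = 2 + 2 + 1 + 3 = 8

8


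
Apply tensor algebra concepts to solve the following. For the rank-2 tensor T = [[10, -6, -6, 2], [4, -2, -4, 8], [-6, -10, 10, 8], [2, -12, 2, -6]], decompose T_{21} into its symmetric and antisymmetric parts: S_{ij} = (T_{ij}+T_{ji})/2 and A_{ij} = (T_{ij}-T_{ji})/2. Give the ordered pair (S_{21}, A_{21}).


T_{21} = 4
T_{12} = -6
S_{21} = (4 + -6)/2 = -2/2 = -1
A_{21} = (4 - -6)/2 = 10/2 = 5
Check: S + A = -1 + 5 = 4 = T_{21}.

(-1, 5)


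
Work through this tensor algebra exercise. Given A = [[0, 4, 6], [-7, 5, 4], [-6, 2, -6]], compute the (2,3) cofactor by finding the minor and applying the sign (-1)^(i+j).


To find cofactor C_{23}, delete row 2 and column 3.
The resulting 2x2 submatrix is: [[0, 4], [-6, 2]]
Minor M_{23} = 0*2 - 4*-6
  = 0 - -24 = 24
Sign = (-1)^(2+3) = (-1)^5 = -1
Cofactor C_{23} = -1 * 24 = -24

-24


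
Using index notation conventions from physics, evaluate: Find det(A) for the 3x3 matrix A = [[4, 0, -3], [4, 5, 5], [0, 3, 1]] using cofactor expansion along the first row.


Expanding along the first row, det(A) = a11*M_11 - a12*M_12 + a13*M_13, where M_1j is the (1,j) minor.
Minor M_11 = 5*1 - 5*3 = -10
Minor M_12 = 4*1 - 5*0 = 4
Minor M_13 = 4*3 - 5*0 = 12
det = 4*(-10) - 0*(4) + -3*(12)
    = -40 - 0 + -36
    = -76

-76


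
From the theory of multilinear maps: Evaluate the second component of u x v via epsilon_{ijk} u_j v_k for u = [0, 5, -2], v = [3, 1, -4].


(u x v)_2 = sum_{j,k} epsilon_{2jk} u_j v_k. Only permutations of (1,2,3) contribute; the two non-zero terms are:
eps_{213} u_1 v_3 = -1 * 0 * -4 = 0
eps_{231} u_3 v_1 = 1 * -2 * 3 = -6
(u x v)_2 = -6

-6


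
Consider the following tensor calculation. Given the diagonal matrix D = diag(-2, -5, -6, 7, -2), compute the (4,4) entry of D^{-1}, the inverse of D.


For a diagonal matrix, the inverse has entries (D^{-1})_{ii} = 1/d_{ii}.
The diagonal entries are: d_{11} = -2, d_{22} = -5, d_{33} = -6, d_{44} = 7, d_{55} = -2
We need (D^{-1})_{44} = 1/d_{44} = 1/7 = 1/7

1/7


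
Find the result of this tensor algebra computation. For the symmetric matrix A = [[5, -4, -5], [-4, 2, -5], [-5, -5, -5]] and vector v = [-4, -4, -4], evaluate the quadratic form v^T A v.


First compute Av:
(Av)_1 = 5*-4 + -4*-4 + -5*-4 = 16
(Av)_2 = -4*-4 + 2*-4 + -5*-4 = 28
(Av)_3 = -5*-4 + -5*-4 + -5*-4 = 60
Av = [16, 28, 60]
Then v^T (Av) = -4*16 + -4*28 + -4*60
= -64 + -112 + -240 = -416

-416


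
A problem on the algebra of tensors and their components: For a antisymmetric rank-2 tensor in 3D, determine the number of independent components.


A antisymmetric rank-2 tensor in d dimensions has d(d-1)/2 independent components.
d = 3
d(d-1)/2 = 3 * 2 / 2 = 6 / 2 = 3

3


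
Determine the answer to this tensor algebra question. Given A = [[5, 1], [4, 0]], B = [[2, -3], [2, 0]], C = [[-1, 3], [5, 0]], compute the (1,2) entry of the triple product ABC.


(ABC)_{12} = sum_m (AB)_{1m} C_{m2}. First compute row 1 of AB.
(AB)_{11} = 5*2 + 1*2 = 12
(AB)_{12} = 5*-3 + 1*0 = -15
Now contract with column 2 of C:
(AB)_{11} * C_{12} = 12 * 3 = 36
(AB)_{12} * C_{22} = -15 * 0 = 0
(ABC)_{12} = 36 + 0 = 36

36


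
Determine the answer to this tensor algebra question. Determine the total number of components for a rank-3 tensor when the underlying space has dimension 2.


The number of components of a rank-r tensor in d dimensions is d^r.
Here d = 2 and r = 3.
2^3 = 8

8


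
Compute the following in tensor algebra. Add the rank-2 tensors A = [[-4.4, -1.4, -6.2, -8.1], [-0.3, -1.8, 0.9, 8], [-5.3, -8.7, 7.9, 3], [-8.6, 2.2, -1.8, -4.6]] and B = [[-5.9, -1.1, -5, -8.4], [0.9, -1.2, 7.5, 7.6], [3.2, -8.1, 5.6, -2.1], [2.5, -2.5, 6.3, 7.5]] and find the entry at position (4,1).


Tensor addition is component-wise: (A + B)_{ij} = A_{ij} + B_{ij}.
A_{41} = -8.6
B_{41} = 2.5
(A + B)_{41} = -8.6 + 2.5 = -6.1

-6.1


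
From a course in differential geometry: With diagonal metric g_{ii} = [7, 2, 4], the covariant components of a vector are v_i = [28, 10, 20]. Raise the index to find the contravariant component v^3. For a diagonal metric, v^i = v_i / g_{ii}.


To raise an index with a diagonal metric: v^i = v_i / g_{ii}.
For index 3: v_3 = 20, g_{33} = 4
v^3 = 20 / 4 = 5

5


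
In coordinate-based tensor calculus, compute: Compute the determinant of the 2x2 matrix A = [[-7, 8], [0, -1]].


For a 2x2 matrix [[a, b], [c, d]], det = a*d - b*c.
a = -7, b = 8, c = 0, d = -1
a*d = -7 * -1 = 7
b*c = 8 * 0 = 0
det = 7 - 0 = 7

7


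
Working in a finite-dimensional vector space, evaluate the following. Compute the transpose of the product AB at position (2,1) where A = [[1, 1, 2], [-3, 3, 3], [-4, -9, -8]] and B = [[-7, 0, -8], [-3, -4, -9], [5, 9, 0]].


(AB)^T_{ij} = (AB)_{ji} = sum_k A_{jk} B_{ki}.
For i=2, j=1 we need (AB)_{12}:
A_{11} * B_{12} = 1 * 0 = 0
A_{12} * B_{22} = 1 * -4 = -4
A_{13} * B_{32} = 2 * 9 = 18
Sum = 0 + -4 + 18 = 14

14


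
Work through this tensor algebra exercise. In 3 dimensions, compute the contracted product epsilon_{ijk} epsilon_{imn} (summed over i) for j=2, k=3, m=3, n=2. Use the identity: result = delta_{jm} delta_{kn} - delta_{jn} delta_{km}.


Using the identity: epsilon_{ijk} epsilon_{imn} = delta_{jm} delta_{kn} - delta_{jn} delta_{km}.
delta_{23} = 0
delta_{32} = 0
delta_{22} = 1
delta_{33} = 1
Result = 0 * 0 - 1 * 1 = 0 - 1 = -1

-1


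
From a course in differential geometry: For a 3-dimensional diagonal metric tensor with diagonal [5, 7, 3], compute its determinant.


For a diagonal metric, the determinant is the product of diagonal entries.
Diagonal entries: 5, 7, 3
det(g) = 5 * 7 * 3 = 105

105


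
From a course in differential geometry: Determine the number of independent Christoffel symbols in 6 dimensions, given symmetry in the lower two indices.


Christoffel symbols Gamma^k_{ij} are symmetric in i,j, so there are d * d(d+1)/2 independent symbols.
d = 6
d(d+1)/2 = 6 * 7 / 2 = 21
Total = 6 * 21 = 126

126


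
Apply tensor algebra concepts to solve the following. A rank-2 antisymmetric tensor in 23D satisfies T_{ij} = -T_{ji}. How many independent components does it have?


An antisymmetric rank-2 tensor satisfies A_{ij} = -A_{ji}, so diagonal entries are zero.
The independent components are the upper-triangular entries: C(n, 2) = n(n-1)/2.
n = 23
C(23, 2) = 23 * 22 / 2 = 506 / 2 = 253

253


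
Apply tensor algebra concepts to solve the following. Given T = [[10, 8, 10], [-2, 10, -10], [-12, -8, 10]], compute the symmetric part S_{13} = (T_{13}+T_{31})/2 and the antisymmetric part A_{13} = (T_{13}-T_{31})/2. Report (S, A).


T_{13} = 10
T_{31} = -12
S_{13} = (10 + -12)/2 = -2/2 = -1
A_{13} = (10 - -12)/2 = 22/2 = 11
Check: S + A = -1 + 11 = 10 = T_{13}.

(-1, 11)


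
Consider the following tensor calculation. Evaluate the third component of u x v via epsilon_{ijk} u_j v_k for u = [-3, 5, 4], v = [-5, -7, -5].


(u x v)_3 = sum_{j,k} epsilon_{3jk} u_j v_k. Only permutations of (1,2,3) contribute; the two non-zero terms are:
eps_{312} u_1 v_2 = 1 * -3 * -7 = 21
eps_{321} u_2 v_1 = -1 * 5 * -5 = 25
(u x v)_3 = 46

46


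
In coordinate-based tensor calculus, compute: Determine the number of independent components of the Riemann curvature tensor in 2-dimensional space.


The Riemann tensor in d dimensions has d^2(d^2 - 1)/12 independent components.
d = 2, so d^2 = 4
d^2 - 1 = 3
d^2(d^2 - 1) = 4 * 3 = 12
Divide by 12: 12 / 12 = 1

1


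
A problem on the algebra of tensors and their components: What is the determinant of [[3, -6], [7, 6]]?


For a 2x2 matrix [[a, b], [c, d]], det = a*d - b*c.
a = 3, b = -6, c = 7, d = 6
a*d = 3 * 6 = 18
b*c = -6 * 7 = -42
det = 18 - -42 = 60

60


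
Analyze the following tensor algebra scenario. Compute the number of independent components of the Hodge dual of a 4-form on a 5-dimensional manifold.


The Hodge dual of a p-form on an n-dimensional manifold is an (n-p)-form.
n = 5, p = 4, so dual degree = 5 - 4 = 1
The number of components is C(n, n-p) = C(5, 1) = 5

5


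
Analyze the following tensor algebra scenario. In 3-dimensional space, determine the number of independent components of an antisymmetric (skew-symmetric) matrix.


An antisymmetric rank-2 tensor satisfies A_{ij} = -A_{ji}, so diagonal entries are zero.
The independent components are the upper-triangular entries: C(n, 2) = n(n-1)/2.
n = 3
C(3, 2) = 3 * 2 / 2 = 6 / 2 = 3

3


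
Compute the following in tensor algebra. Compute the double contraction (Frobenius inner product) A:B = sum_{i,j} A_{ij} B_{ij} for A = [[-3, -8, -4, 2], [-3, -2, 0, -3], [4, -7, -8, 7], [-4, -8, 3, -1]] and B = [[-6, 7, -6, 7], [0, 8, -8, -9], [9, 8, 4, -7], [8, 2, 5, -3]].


A:B = sum over all i,j of A_{ij} * B_{ij}.
Row 1: -3*-6=18, -8*7=-56, -4*-6=24, 2*7=14 => row sum = 0
Row 2: -3*0=0, -2*8=-16, 0*-8=0, -3*-9=27 => row sum = 11
Row 3: 4*9=36, -7*8=-56, -8*4=-32, 7*-7=-49 => row sum = -101
Row 4: -4*8=-32, -8*2=-16, 3*5=15, -1*-3=3 => row sum = -30
Total = 0 + 11 + -101 + -30 = -120

-120


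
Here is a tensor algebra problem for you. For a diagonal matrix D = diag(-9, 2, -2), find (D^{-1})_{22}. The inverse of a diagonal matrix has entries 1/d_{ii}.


For a diagonal matrix, the inverse has entries (D^{-1})_{ii} = 1/d_{ii}.
The diagonal entries are: d_{11} = -9, d_{22} = 2, d_{33} = -2
We need (D^{-1})_{22} = 1/d_{22} = 1/2 = 1/2

1/2


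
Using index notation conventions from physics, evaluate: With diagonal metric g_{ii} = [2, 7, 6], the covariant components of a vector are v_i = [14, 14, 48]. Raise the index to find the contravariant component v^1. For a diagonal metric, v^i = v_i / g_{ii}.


To raise an index with a diagonal metric: v^i = v_i / g_{ii}.
For index 1: v_1 = 14, g_{11} = 2
v^1 = 14 / 2 = 7

7


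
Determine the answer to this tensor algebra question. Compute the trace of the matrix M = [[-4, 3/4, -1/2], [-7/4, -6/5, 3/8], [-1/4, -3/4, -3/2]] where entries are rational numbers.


The trace is the sum of diagonal entries.
Diagonal: M[1,1] = -4, M[2,2] = -6/5, M[3,3] = -3/2
Tr(M) = -4 + -6/5 + -3/2
Computing step by step:
After adding M[1,1]: -4
After adding M[2,2]: -26/5
After adding M[3,3]: -67/10
Tr(M) = -67/10

-67/10


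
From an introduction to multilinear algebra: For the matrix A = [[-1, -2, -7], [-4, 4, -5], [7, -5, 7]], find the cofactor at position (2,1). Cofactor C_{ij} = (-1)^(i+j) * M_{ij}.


To find cofactor C_{21}, delete row 2 and column 1.
The resulting 2x2 submatrix is: [[-2, -7], [-5, 7]]
Minor M_{21} = -2*7 - -7*-5
  = -14 - 35 = -49
Sign = (-1)^(2+1) = (-1)^3 = -1
Cofactor C_{21} = -1 * -49 = 49

49


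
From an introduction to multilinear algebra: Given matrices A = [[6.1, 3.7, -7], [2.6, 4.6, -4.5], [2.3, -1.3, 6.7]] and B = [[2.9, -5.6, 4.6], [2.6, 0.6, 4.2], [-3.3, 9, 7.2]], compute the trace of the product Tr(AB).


Tr(AB) = sum_i (AB)_{ii} where (AB)_{ii} = sum_k A_{ik} B_{ki}.
(AB)_{11} = 6.1*2.9 + 3.7*2.6 + -7*-3.3 = 50.41
(AB)_{22} = 2.6*-5.6 + 4.6*0.6 + -4.5*9 = -52.3
(AB)_{33} = 2.3*4.6 + -1.3*4.2 + 6.7*7.2 = 53.36
Tr(AB) = 50.41 + -52.3 + 53.36 = 51.47

51.47


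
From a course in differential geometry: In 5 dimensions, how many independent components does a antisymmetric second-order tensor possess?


A antisymmetric rank-2 tensor in d dimensions has d(d-1)/2 independent components.
d = 5
d(d-1)/2 = 5 * 4 / 2 = 20 / 2 = 10

10


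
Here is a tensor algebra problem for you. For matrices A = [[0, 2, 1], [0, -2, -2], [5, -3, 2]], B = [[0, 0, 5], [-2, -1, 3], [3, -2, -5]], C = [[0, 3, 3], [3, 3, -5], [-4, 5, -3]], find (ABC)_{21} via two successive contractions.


(ABC)_{21} = sum_m (AB)_{2m} C_{m1}. First compute row 2 of AB.
(AB)_{21} = 0*0 + -2*-2 + -2*3 = -2
(AB)_{22} = 0*0 + -2*-1 + -2*-2 = 6
(AB)_{23} = 0*5 + -2*3 + -2*-5 = 4
Now contract with column 1 of C:
(AB)_{21} * C_{11} = -2 * 0 = 0
(AB)_{22} * C_{21} = 6 * 3 = 18
(AB)_{23} * C_{31} = 4 * -4 = -16
(ABC)_{21} = 0 + 18 + -16 = 2

2


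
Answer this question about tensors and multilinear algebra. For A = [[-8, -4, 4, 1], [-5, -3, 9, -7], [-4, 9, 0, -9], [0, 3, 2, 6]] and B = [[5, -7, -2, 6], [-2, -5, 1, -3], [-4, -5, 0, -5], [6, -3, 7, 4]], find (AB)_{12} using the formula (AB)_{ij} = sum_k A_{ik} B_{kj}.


(AB)_{ij} = sum_k A_{ik} B_{kj}.
For i=1, j=2:
A_{11} * B_{12} = -8 * -7 = 56
A_{12} * B_{22} = -4 * -5 = 20
A_{13} * B_{32} = 4 * -5 = -20
A_{14} * B_{42} = 1 * -3 = -3
Sum = 56 + 20 + -20 + -3 = 53

53


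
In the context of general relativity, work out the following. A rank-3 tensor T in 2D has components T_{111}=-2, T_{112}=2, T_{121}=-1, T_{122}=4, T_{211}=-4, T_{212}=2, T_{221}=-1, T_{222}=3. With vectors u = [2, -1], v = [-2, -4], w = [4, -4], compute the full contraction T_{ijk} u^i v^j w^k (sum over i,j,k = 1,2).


S = sum over i,j,k of T_{ijk} u_i v_j w_k. Expanding all 8 terms:
T_{111}*u_1*v_1*w_1 = -2*2*-2*4 = 32  (running total: 32)
T_{112}*u_1*v_1*w_2 = 2*2*-2*-4 = 32  (running total: 64)
T_{121}*u_1*v_2*w_1 = -1*2*-4*4 = 32  (running total: 96)
T_{122}*u_1*v_2*w_2 = 4*2*-4*-4 = 128  (running total: 224)
T_{211}*u_2*v_1*w_1 = -4*-1*-2*4 = -32  (running total: 192)
T_{212}*u_2*v_1*w_2 = 2*-1*-2*-4 = -16  (running total: 176)
T_{221}*u_2*v_2*w_1 = -1*-1*-4*4 = -16  (running total: 160)
T_{222}*u_2*v_2*w_2 = 3*-1*-4*-4 = -48  (running total: 112)
S = 112

112


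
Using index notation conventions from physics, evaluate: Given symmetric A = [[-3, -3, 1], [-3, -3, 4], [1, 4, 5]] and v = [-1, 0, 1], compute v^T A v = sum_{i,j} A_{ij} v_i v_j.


First compute Av:
(Av)_1 = -3*-1 + -3*0 + 1*1 = 4
(Av)_2 = -3*-1 + -3*0 + 4*1 = 7
(Av)_3 = 1*-1 + 4*0 + 5*1 = 4
Av = [4, 7, 4]
Then v^T (Av) = -1*4 + 0*7 + 1*4
= -4 + 0 + 4 = 0

0


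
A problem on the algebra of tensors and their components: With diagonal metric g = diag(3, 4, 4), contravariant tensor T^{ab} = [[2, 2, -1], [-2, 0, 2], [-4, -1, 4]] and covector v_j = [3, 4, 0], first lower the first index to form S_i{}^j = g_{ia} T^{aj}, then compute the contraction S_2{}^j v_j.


Step 1: lower the first index. For a diagonal metric, g_{ia} T^{aj} = g_{ii} T^{ij} (no sum on i).
g_{22} = 4
S_2{}^1 = 4 * T^{21} = 4 * -2 = -8
S_2{}^2 = 4 * T^{22} = 4 * 0 = 0
S_2{}^3 = 4 * T^{23} = 4 * 2 = 8
Step 2: contract S_2{}^j with v_j.
S_2{}^1 * v_1 = -8 * 3 = -24
S_2{}^2 * v_2 = 0 * 4 = 0
S_2{}^3 * v_3 = 8 * 0 = 0
Result = -24 + 0 + 0 = -24

-24


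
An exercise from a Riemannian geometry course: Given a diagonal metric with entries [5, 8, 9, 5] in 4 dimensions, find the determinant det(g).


For a diagonal metric, the determinant is the product of diagonal entries.
Diagonal entries: 5, 8, 9, 5
det(g) = 5 * 8 * 9 * 5 = 1800

1800


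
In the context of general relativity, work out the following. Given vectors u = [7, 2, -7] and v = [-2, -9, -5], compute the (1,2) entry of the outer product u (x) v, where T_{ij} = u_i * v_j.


The outer product entry T_{ij} = u_i * v_j.
We need i=1, j=2.
u_1 = 7, v_2 = -9
T_{1,2} = 7 * -9 = -63

-63


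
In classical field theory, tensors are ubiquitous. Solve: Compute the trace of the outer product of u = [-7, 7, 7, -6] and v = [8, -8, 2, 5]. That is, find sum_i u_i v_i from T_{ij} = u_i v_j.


The outer product gives T_{ij} = u_i v_j.
The trace (contraction) is Tr(T) = sum_i T_{ii} = sum_i u_i v_i.
Diagonal entries:
T_{11} = u_1 * v_1 = -7 * 8 = -56
T_{22} = u_2 * v_2 = 7 * -8 = -56
T_{33} = u_3 * v_3 = 7 * 2 = 14
T_{44} = u_4 * v_4 = -6 * 5 = -30
Tr(T) = -56 + -56 + 14 + -30 = -128

-128


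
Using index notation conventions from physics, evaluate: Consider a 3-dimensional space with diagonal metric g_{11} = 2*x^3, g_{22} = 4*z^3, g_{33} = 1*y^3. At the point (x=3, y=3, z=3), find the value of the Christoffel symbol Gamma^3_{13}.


For a diagonal metric, Gamma^k_{ij} = (1/2) g^{kk} (dg_{ik}/dx_j + dg_{jk}/dx_i - dg_{ij}/dx_k).
The metric is diagonal, so g_{ab} = 0 for a != b.
At the given point: g_{11} = 54, g_{22} = 108, g_{33} = 27
g^{33} = 1/27
dg_{13}/dx_3 = 0 (off-diagonal)
dg_{33}/dx_1 = dg_{33}/dx_1 = 0
dg_{13}/dx_3 = 0 (off-diagonal)
Numerator = 0 + 0 - 0 = 0
Gamma^3_{13} = 0 / (2 * 27) = 0

0


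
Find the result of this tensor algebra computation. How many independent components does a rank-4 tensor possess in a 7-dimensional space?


The number of components of a rank-r tensor in d dimensions is d^r.
Here d = 7 and r = 4.
7^4 = 2401

2401


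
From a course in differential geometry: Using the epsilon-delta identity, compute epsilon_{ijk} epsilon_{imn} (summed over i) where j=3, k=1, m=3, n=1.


Using the identity: epsilon_{ijk} epsilon_{imn} = delta_{jm} delta_{kn} - delta_{jn} delta_{km}.
delta_{33} = 1
delta_{11} = 1
delta_{31} = 0
delta_{13} = 0
Result = 1 * 1 - 0 * 0 = 1 - 0 = 1

1


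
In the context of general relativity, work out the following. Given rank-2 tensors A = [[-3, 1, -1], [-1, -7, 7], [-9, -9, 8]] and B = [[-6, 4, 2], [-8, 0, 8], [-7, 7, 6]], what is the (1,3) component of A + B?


Tensor addition is component-wise: (A + B)_{ij} = A_{ij} + B_{ij}.
A_{13} = -1
B_{13} = 2
(A + B)_{13} = -1 + 2 = 1

1


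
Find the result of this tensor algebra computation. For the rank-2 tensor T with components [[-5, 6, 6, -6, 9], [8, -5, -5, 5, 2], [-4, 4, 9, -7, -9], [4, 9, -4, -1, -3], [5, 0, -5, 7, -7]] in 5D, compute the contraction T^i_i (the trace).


The contraction (trace) of a rank-2 tensor is the sum of its diagonal elements.
Diagonal entries: A[1,1] = -5, A[2,2] = -5, A[3,3] = 9, A[4,4] = -1, A[5,5] = -7
Tr(A) = -5 + -5 + 9 + -1 + -7 = -9

-9


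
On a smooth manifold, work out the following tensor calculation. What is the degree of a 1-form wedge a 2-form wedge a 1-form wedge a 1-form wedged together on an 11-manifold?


The degree of a wedge product is the sum of the degrees of the individual forms.
Degrees: 1, 2, 1, 1
Total degree = 1 + 2 + 1 + 1 = 5

5


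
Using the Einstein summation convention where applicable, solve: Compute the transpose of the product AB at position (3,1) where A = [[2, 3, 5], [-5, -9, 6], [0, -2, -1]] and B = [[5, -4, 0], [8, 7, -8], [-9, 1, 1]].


(AB)^T_{ij} = (AB)_{ji} = sum_k A_{jk} B_{ki}.
For i=3, j=1 we need (AB)_{13}:
A_{11} * B_{13} = 2 * 0 = 0
A_{12} * B_{23} = 3 * -8 = -24
A_{13} * B_{33} = 5 * 1 = 5
Sum = 0 + -24 + 5 = -19

-19


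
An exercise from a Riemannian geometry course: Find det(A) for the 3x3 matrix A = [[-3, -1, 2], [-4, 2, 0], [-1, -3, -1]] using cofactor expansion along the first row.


Expanding along the first row, det(A) = a11*M_11 - a12*M_12 + a13*M_13, where M_1j is the (1,j) minor.
Minor M_11 = 2*-1 - 0*-3 = -2
Minor M_12 = -4*-1 - 0*-1 = 4
Minor M_13 = -4*-3 - 2*-1 = 14
det = -3*(-2) - -1*(4) + 2*(14)
    = 6 - -4 + 28
    = 38

38


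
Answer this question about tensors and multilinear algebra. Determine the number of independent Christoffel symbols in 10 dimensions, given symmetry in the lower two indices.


Christoffel symbols Gamma^k_{ij} are symmetric in i,j, so there are d * d(d+1)/2 independent symbols.
d = 10
d(d+1)/2 = 10 * 11 / 2 = 55
Total = 10 * 55 = 550

550


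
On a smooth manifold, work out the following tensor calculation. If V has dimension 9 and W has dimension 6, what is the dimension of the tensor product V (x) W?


The dimension of a tensor product is the product of dimensions.
dim(V) = 9, dim(W) = 6
dim(V (x) W) = 9 * 6 = 54

54


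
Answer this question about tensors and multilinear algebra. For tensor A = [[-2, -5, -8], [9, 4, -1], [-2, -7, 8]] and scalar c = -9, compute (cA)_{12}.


Scalar multiplication: (cA)_{ij} = c * A_{ij}.
c = -9
A_{12} = -5
(cA)_{12} = -9 * -5 = 45

45


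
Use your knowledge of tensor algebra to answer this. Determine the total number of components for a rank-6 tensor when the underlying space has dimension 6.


The number of components of a rank-r tensor in d dimensions is d^r.
Here d = 6 and r = 6.
6^6 = 46656

46656


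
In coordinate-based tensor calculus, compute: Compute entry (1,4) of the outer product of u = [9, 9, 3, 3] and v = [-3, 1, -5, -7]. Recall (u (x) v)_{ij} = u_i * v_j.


The outer product entry T_{ij} = u_i * v_j.
We need i=1, j=4.
u_1 = 9, v_4 = -7
T_{1,4} = 9 * -7 = -63

-63


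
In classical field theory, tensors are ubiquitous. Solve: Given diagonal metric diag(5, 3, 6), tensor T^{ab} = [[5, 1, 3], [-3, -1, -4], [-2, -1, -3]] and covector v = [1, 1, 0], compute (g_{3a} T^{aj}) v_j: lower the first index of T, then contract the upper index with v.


Step 1: lower the first index. For a diagonal metric, g_{ia} T^{aj} = g_{ii} T^{ij} (no sum on i).
g_{33} = 6
S_3{}^1 = 6 * T^{31} = 6 * -2 = -12
S_3{}^2 = 6 * T^{32} = 6 * -1 = -6
S_3{}^3 = 6 * T^{33} = 6 * -3 = -18
Step 2: contract S_3{}^j with v_j.
S_3{}^1 * v_1 = -12 * 1 = -12
S_3{}^2 * v_2 = -6 * 1 = -6
S_3{}^3 * v_3 = -18 * 0 = 0
Result = -12 + -6 + 0 = -18

-18


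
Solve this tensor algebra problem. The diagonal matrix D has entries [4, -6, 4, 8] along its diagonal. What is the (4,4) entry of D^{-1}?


For a diagonal matrix, the inverse has entries (D^{-1})_{ii} = 1/d_{ii}.
The diagonal entries are: d_{11} = 4, d_{22} = -6, d_{33} = 4, d_{44} = 8
We need (D^{-1})_{44} = 1/d_{44} = 1/8 = 1/8

1/8


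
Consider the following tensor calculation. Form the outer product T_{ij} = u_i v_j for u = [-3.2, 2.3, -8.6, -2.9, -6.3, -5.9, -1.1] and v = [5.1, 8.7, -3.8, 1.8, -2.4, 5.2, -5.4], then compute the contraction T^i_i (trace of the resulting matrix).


The outer product gives T_{ij} = u_i v_j.
The trace (contraction) is Tr(T) = sum_i T_{ii} = sum_i u_i v_i.
Diagonal entries:
T_{11} = u_1 * v_1 = -3.2 * 5.1 = -16.32
T_{22} = u_2 * v_2 = 2.3 * 8.7 = 20.01
T_{33} = u_3 * v_3 = -8.6 * -3.8 = 32.68
T_{44} = u_4 * v_4 = -2.9 * 1.8 = -5.22
T_{55} = u_5 * v_5 = -6.3 * -2.4 = 15.12
T_{66} = u_6 * v_6 = -5.9 * 5.2 = -30.68
T_{77} = u_7 * v_7 = -1.1 * -5.4 = 5.94
Tr(T) = -16.32 + 20.01 + 32.68 + -5.22 + 15.12 + -30.68 + 5.94 = 21.53

21.53
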